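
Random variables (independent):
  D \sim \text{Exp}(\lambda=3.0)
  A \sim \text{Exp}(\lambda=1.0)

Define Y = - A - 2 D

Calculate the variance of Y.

For independent RVs: Var(aX + bY) = a²Var(X) + b²Var(Y)
Var(D) = 0.11111111
Var(A) = 1
Var(Y) = (-2)²*0.11111111 + (-1)²*1
= 4*0.11111111 + 1*1 = 1.4444444

1.4444444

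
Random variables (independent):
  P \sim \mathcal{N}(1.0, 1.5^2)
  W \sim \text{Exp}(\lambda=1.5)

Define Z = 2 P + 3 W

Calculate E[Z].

E[Z] = 2*E[P] + 3*E[W]
E[P] = 1
E[W] = 0.66666667
E[Z] = 2*1 + 3*0.66666667 = 4

4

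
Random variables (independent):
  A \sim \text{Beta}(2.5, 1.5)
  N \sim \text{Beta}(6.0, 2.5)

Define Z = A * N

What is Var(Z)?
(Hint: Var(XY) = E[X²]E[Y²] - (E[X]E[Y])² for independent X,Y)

Var(XY) = E[X²]E[Y²] - (E[X]E[Y])²
E[A] = 0.625, Var(A) = 0.046875
E[N] = 0.70588235, Var(N) = 0.021853943
E[A²] = 0.046875 + 0.625² = 0.4375
E[N²] = 0.021853943 + 0.70588235² = 0.52012384
Var(Z) = 0.4375*0.52012384 - (0.625*0.70588235)²
= 0.22755418 - 0.19463668 = 0.032917501

0.032917501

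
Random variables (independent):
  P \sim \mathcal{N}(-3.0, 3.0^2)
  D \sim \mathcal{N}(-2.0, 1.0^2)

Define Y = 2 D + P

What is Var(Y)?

For independent RVs: Var(aX + bY) = a²Var(X) + b²Var(Y)
Var(P) = 9
Var(D) = 1
Var(Y) = 1²*9 + 2²*1
= 1*9 + 4*1 = 13

13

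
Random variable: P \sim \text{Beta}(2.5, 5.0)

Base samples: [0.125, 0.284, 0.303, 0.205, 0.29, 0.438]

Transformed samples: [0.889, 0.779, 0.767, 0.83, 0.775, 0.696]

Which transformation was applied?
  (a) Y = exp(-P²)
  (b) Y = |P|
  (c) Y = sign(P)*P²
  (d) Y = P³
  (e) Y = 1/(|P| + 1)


Checking option (e) Y = 1/(|P| + 1):
  P = 0.125 -> Y = 0.889 ✓
  P = 0.284 -> Y = 0.779 ✓
  P = 0.303 -> Y = 0.767 ✓
All samples match this transformation.

(e) 1/(|P| + 1)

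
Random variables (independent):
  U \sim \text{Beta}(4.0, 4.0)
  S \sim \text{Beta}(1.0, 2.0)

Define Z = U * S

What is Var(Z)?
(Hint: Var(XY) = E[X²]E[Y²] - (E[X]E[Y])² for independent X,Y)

Var(XY) = E[X²]E[Y²] - (E[X]E[Y])²
E[U] = 0.5, Var(U) = 0.027777778
E[S] = 0.33333333, Var(S) = 0.055555556
E[U²] = 0.027777778 + 0.5² = 0.27777778
E[S²] = 0.055555556 + 0.33333333² = 0.16666667
Var(Z) = 0.27777778*0.16666667 - (0.5*0.33333333)²
= 0.046296296 - 0.027777778 = 0.018518519

0.018518519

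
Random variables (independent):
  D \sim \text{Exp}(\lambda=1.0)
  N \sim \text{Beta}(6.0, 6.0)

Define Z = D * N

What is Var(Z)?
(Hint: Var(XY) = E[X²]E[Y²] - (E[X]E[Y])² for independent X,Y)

Var(XY) = E[X²]E[Y²] - (E[X]E[Y])²
E[D] = 1, Var(D) = 1
E[N] = 0.5, Var(N) = 0.019230769
E[D²] = 1 + 1² = 2
E[N²] = 0.019230769 + 0.5² = 0.26923077
Var(Z) = 2*0.26923077 - (1*0.5)²
= 0.53846154 - 0.25 = 0.28846154

0.28846154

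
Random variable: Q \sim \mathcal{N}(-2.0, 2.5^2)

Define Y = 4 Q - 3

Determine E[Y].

For Y = 4Q - 3:
E[Y] = 4 * E[Q] - 3
E[Q] = -2.0 = -2
E[Y] = 4 * (-2) - 3 = -11

-11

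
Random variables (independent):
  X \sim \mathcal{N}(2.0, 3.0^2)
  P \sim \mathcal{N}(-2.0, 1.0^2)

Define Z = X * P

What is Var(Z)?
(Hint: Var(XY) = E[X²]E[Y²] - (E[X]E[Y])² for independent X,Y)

Var(XY) = E[X²]E[Y²] - (E[X]E[Y])²
E[X] = 2, Var(X) = 9
E[P] = -2, Var(P) = 1
E[X²] = 9 + 2² = 13
E[P²] = 1 + (-2)² = 5
Var(Z) = 13*5 - (2*(-2))²
= 65 - 16 = 49

49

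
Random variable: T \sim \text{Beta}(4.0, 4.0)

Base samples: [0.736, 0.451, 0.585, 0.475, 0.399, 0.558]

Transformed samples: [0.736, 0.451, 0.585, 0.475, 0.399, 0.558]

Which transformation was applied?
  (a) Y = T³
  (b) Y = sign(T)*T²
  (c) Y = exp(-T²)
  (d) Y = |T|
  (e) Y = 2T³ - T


Checking option (d) Y = |T|:
  T = 0.736 -> Y = 0.736 ✓
  T = 0.451 -> Y = 0.451 ✓
  T = 0.585 -> Y = 0.585 ✓
All samples match this transformation.

(d) |T|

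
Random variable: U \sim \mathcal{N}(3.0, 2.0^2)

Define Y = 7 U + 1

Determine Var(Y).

For Y = aU + b: Var(Y) = a² * Var(U)
Var(U) = 2.0^2 = 4
Var(Y) = 7² * 4 = 49 * 4 = 196

196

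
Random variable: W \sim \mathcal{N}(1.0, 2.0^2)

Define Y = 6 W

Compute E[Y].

For Y = 6W:
E[Y] = 6 * E[W]
E[W] = 1.0 = 1
E[Y] = 6 * 1 = 6

6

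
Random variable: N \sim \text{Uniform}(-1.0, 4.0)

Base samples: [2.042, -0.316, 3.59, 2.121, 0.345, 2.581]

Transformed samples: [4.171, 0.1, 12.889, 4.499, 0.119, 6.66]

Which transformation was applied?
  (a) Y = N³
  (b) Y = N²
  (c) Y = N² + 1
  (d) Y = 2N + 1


Checking option (b) Y = N²:
  N = 2.042 -> Y = 4.171 ✓
  N = -0.316 -> Y = 0.1 ✓
  N = 3.59 -> Y = 12.889 ✓
All samples match this transformation.

(b) N²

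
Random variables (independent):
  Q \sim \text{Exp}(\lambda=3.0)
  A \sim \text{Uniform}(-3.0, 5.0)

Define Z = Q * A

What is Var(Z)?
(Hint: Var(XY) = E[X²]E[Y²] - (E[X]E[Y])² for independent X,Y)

Var(XY) = E[X²]E[Y²] - (E[X]E[Y])²
E[Q] = 0.33333333, Var(Q) = 0.11111111
E[A] = 1, Var(A) = 5.3333333
E[Q²] = 0.11111111 + 0.33333333² = 0.22222222
E[A²] = 5.3333333 + 1² = 6.3333333
Var(Z) = 0.22222222*6.3333333 - (0.33333333*1)²
= 1.4074074 - 0.11111111 = 1.2962963

1.2962963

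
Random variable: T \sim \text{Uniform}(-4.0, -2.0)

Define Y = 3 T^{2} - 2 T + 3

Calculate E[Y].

E[Y] = 3*E[T²] - 2*E[T] + 3
E[T] = -3
E[T²] = Var(T) + (E[T])² = 0.33333333 + 9 = 9.3333333
E[Y] = 3*9.3333333 - 2*(-3) + 3 = 37

37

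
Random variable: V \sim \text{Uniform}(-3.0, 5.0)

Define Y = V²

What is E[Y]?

E[V²] = Var(V) + (E[V])² = 5.3333333 + 1 = 6.3333333

6.3333333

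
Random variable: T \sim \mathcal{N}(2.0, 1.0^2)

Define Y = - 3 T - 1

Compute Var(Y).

For Y = aT + b: Var(Y) = a² * Var(T)
Var(T) = 1.0^2 = 1
Var(Y) = (-3)² * 1 = 9 * 1 = 9

9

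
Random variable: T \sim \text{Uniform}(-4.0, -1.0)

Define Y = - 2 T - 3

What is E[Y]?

For Y = -2T - 3:
E[Y] = -2 * E[T] - 3
E[T] = (-4 - 1)/2 = -2.5
E[Y] = -2 * (-2.5) - 3 = 2

2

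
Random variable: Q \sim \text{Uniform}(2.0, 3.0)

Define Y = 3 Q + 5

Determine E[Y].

For Y = 3Q + 5:
E[Y] = 3 * E[Q] + 5
E[Q] = (2 + 3)/2 = 2.5
E[Y] = 3 * 2.5 + 5 = 12.5

12.5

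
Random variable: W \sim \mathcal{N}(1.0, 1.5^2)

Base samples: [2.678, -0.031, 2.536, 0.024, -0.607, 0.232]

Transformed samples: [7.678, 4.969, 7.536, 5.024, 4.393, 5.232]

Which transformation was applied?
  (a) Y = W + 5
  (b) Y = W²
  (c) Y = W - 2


Checking option (a) Y = W + 5:
  W = 2.678 -> Y = 7.678 ✓
  W = -0.031 -> Y = 4.969 ✓
  W = 2.536 -> Y = 7.536 ✓
All samples match this transformation.

(a) W + 5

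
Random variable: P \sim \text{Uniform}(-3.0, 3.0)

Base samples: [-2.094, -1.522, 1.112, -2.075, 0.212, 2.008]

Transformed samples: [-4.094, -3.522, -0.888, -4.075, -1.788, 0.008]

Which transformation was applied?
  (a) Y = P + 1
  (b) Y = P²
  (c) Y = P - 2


Checking option (c) Y = P - 2:
  P = -2.094 -> Y = -4.094 ✓
  P = -1.522 -> Y = -3.522 ✓
  P = 1.112 -> Y = -0.888 ✓
All samples match this transformation.

(c) P - 2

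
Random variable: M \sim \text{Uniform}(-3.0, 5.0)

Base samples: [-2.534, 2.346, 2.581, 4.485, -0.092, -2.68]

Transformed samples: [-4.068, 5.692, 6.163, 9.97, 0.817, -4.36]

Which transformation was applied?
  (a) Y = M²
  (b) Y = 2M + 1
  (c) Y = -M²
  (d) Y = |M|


Checking option (b) Y = 2M + 1:
  M = -2.534 -> Y = -4.068 ✓
  M = 2.346 -> Y = 5.692 ✓
  M = 2.581 -> Y = 6.163 ✓
All samples match this transformation.

(b) 2M + 1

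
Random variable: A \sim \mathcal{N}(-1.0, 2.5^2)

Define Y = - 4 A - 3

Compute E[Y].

For Y = -4A - 3:
E[Y] = -4 * E[A] - 3
E[A] = -1.0 = -1
E[Y] = -4 * (-1) - 3 = 1

1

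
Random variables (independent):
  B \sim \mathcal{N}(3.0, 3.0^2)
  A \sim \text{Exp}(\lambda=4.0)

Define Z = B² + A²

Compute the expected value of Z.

E[Z] = E[B²] + E[A²]
E[B²] = Var(B) + E[B]² = 9 + 9 = 18
E[A²] = Var(A) + E[A]² = 0.0625 + 0.0625 = 0.125
E[Z] = 18 + 0.125 = 18.125

18.125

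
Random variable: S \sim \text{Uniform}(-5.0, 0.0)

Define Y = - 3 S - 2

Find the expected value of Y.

For Y = -3S - 2:
E[Y] = -3 * E[S] - 2
E[S] = (-5 + 0)/2 = -2.5
E[Y] = -3 * (-2.5) - 2 = 5.5

5.5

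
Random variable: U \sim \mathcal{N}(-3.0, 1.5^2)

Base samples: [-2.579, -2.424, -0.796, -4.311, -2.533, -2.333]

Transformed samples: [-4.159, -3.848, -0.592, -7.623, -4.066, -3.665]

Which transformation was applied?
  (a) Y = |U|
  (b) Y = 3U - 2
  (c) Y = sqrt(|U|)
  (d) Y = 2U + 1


Checking option (d) Y = 2U + 1:
  U = -2.579 -> Y = -4.159 ✓
  U = -2.424 -> Y = -3.848 ✓
  U = -0.796 -> Y = -0.592 ✓
All samples match this transformation.

(d) 2U + 1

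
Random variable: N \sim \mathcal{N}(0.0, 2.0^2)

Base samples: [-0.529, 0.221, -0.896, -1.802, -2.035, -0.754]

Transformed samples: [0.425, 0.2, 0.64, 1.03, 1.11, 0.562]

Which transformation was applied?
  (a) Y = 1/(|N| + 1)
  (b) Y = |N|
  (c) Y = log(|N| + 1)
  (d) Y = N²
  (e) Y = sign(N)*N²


Checking option (c) Y = log(|N| + 1):
  N = -0.529 -> Y = 0.425 ✓
  N = 0.221 -> Y = 0.2 ✓
  N = -0.896 -> Y = 0.64 ✓
All samples match this transformation.

(c) log(|N| + 1)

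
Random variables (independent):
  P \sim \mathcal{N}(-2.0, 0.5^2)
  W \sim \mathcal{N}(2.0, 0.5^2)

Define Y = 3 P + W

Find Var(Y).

For independent RVs: Var(aX + bY) = a²Var(X) + b²Var(Y)
Var(P) = 0.25
Var(W) = 0.25
Var(Y) = 3²*0.25 + 1²*0.25
= 9*0.25 + 1*0.25 = 2.5

2.5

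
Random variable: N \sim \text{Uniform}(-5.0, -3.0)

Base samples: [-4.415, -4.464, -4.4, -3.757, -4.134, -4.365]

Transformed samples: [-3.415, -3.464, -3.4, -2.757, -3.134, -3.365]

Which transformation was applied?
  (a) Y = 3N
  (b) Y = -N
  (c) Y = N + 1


Checking option (c) Y = N + 1:
  N = -4.415 -> Y = -3.415 ✓
  N = -4.464 -> Y = -3.464 ✓
  N = -4.4 -> Y = -3.4 ✓
All samples match this transformation.

(c) N + 1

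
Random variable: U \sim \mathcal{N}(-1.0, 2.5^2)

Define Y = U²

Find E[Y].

E[U²] = Var(U) + (E[U])² = 6.25 + 1 = 7.25

7.25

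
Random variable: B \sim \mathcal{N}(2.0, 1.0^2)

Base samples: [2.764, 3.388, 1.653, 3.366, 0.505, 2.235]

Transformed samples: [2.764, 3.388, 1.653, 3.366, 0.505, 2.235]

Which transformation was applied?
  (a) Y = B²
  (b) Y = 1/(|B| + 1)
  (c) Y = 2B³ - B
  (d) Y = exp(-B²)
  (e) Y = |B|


Checking option (e) Y = |B|:
  B = 2.764 -> Y = 2.764 ✓
  B = 3.388 -> Y = 3.388 ✓
  B = 1.653 -> Y = 1.653 ✓
All samples match this transformation.

(e) |B|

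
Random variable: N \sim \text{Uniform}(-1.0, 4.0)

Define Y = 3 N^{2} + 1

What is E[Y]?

E[Y] = 3*E[N²] + 1
E[N] = 1.5
E[N²] = Var(N) + (E[N])² = 2.0833333 + 2.25 = 4.3333333
E[Y] = 3*4.3333333 + 1 = 14

14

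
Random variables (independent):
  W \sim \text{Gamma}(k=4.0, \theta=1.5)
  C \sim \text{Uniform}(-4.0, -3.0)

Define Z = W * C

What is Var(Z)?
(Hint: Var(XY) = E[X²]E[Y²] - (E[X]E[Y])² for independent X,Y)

Var(XY) = E[X²]E[Y²] - (E[X]E[Y])²
E[W] = 6, Var(W) = 9
E[C] = -3.5, Var(C) = 0.083333333
E[W²] = 9 + 6² = 45
E[C²] = 0.083333333 + (-3.5)² = 12.333333
Var(Z) = 45*12.333333 - (6*(-3.5))²
= 555 - 441 = 114

114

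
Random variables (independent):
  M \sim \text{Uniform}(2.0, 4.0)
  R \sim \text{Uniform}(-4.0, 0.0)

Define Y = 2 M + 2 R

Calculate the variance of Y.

For independent RVs: Var(aX + bY) = a²Var(X) + b²Var(Y)
Var(M) = 0.33333333
Var(R) = 1.3333333
Var(Y) = 2²*0.33333333 + 2²*1.3333333
= 4*0.33333333 + 4*1.3333333 = 6.6666667

6.6666667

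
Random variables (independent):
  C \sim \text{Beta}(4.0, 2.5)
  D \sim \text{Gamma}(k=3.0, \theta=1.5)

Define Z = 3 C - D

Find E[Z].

E[Z] = 3*E[C] - 1*E[D]
E[C] = 0.61538462
E[D] = 4.5
E[Z] = 3*0.61538462 - 1*4.5 = -2.6538462

-2.6538462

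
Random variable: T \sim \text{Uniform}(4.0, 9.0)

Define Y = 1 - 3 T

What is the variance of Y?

For Y = aT + b: Var(Y) = a² * Var(T)
Var(T) = (9 - 4)^2/12 = 2.0833333
Var(Y) = (-3)² * 2.0833333 = 9 * 2.0833333 = 18.75

18.75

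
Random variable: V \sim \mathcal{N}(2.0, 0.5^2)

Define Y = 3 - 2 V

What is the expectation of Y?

For Y = -2V + 3:
E[Y] = -2 * E[V] + 3
E[V] = 2.0 = 2
E[Y] = -2 * 2 + 3 = -1

-1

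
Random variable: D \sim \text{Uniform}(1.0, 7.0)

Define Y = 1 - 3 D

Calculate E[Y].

For Y = -3D + 1:
E[Y] = -3 * E[D] + 1
E[D] = (1 + 7)/2 = 4
E[Y] = -3 * 4 + 1 = -11

-11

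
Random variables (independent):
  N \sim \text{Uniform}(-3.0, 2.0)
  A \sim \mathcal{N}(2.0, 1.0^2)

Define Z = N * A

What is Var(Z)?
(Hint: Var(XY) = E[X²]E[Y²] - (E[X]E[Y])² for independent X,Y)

Var(XY) = E[X²]E[Y²] - (E[X]E[Y])²
E[N] = -0.5, Var(N) = 2.0833333
E[A] = 2, Var(A) = 1
E[N²] = 2.0833333 + (-0.5)² = 2.3333333
E[A²] = 1 + 2² = 5
Var(Z) = 2.3333333*5 - (-0.5*2)²
= 11.666667 - 1 = 10.666667

10.666667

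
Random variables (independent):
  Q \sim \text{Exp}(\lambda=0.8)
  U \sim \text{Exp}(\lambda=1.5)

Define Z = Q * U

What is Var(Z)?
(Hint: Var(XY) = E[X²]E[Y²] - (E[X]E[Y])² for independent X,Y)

Var(XY) = E[X²]E[Y²] - (E[X]E[Y])²
E[Q] = 1.25, Var(Q) = 1.5625
E[U] = 0.66666667, Var(U) = 0.44444444
E[Q²] = 1.5625 + 1.25² = 3.125
E[U²] = 0.44444444 + 0.66666667² = 0.88888889
Var(Z) = 3.125*0.88888889 - (1.25*0.66666667)²
= 2.7777778 - 0.69444444 = 2.0833333

2.0833333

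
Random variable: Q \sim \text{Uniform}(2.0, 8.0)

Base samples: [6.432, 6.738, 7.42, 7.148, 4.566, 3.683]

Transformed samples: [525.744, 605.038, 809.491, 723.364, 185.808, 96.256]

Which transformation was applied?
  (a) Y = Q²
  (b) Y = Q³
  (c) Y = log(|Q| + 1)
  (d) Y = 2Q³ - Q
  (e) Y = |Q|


Checking option (d) Y = 2Q³ - Q:
  Q = 6.432 -> Y = 525.744 ✓
  Q = 6.738 -> Y = 605.038 ✓
  Q = 7.42 -> Y = 809.491 ✓
All samples match this transformation.

(d) 2Q³ - Q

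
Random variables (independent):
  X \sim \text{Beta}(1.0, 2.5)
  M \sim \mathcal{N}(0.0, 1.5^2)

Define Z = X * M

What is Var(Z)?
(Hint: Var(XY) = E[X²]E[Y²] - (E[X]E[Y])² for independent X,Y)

Var(XY) = E[X²]E[Y²] - (E[X]E[Y])²
E[X] = 0.28571429, Var(X) = 0.045351474
E[M] = 0, Var(M) = 2.25
E[X²] = 0.045351474 + 0.28571429² = 0.12698413
E[M²] = 2.25 + 0² = 2.25
Var(Z) = 0.12698413*2.25 - (0.28571429*0)²
= 0.28571429 - 0 = 0.28571429

0.28571429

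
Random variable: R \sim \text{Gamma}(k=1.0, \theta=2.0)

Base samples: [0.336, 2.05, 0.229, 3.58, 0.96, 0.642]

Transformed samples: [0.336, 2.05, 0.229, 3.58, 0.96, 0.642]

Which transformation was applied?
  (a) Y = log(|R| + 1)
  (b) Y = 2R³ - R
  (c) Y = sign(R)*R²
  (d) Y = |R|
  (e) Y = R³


Checking option (d) Y = |R|:
  R = 0.336 -> Y = 0.336 ✓
  R = 2.05 -> Y = 2.05 ✓
  R = 0.229 -> Y = 0.229 ✓
All samples match this transformation.

(d) |R|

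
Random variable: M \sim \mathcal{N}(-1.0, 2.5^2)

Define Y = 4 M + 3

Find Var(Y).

For Y = aM + b: Var(Y) = a² * Var(M)
Var(M) = 2.5^2 = 6.25
Var(Y) = 4² * 6.25 = 16 * 6.25 = 100

100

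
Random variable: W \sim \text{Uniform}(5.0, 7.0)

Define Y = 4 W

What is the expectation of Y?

For Y = 4W:
E[Y] = 4 * E[W]
E[W] = (5 + 7)/2 = 6
E[Y] = 4 * 6 = 24

24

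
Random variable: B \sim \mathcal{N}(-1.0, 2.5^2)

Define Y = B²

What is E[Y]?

E[B²] = Var(B) + (E[B])² = 6.25 + 1 = 7.25

7.25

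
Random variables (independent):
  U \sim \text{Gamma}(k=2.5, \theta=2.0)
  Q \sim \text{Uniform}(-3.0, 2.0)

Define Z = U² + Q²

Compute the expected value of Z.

E[Z] = E[U²] + E[Q²]
E[U²] = Var(U) + E[U]² = 10 + 25 = 35
E[Q²] = Var(Q) + E[Q]² = 2.0833333 + 0.25 = 2.3333333
E[Z] = 35 + 2.3333333 = 37.333333

37.333333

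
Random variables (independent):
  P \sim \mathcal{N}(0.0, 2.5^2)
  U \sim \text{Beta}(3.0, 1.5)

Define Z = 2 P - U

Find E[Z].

E[Z] = 2*E[P] - 1*E[U]
E[P] = 0
E[U] = 0.66666667
E[Z] = 2*0 - 1*0.66666667 = -0.66666667

-0.66666667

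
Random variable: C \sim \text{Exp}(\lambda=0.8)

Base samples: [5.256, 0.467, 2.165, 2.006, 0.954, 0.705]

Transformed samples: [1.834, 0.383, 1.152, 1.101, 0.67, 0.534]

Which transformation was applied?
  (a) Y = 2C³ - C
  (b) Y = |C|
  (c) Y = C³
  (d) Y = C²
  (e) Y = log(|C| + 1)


Checking option (e) Y = log(|C| + 1):
  C = 5.256 -> Y = 1.834 ✓
  C = 0.467 -> Y = 0.383 ✓
  C = 2.165 -> Y = 1.152 ✓
All samples match this transformation.

(e) log(|C| + 1)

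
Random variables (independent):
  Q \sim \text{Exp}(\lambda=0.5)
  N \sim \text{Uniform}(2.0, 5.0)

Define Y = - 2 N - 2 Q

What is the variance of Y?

For independent RVs: Var(aX + bY) = a²Var(X) + b²Var(Y)
Var(Q) = 4
Var(N) = 0.75
Var(Y) = (-2)²*4 + (-2)²*0.75
= 4*4 + 4*0.75 = 19

19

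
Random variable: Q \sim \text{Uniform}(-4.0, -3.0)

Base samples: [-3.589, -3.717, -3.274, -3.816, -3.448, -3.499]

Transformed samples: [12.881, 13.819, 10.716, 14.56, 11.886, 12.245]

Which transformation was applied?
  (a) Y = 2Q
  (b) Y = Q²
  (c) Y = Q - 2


Checking option (b) Y = Q²:
  Q = -3.589 -> Y = 12.881 ✓
  Q = -3.717 -> Y = 13.819 ✓
  Q = -3.274 -> Y = 10.716 ✓
All samples match this transformation.

(b) Q²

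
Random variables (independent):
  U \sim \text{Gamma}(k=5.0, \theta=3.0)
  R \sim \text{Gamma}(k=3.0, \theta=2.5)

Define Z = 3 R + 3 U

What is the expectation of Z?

E[Z] = 3*E[U] + 3*E[R]
E[U] = 15
E[R] = 7.5
E[Z] = 3*15 + 3*7.5 = 67.5

67.5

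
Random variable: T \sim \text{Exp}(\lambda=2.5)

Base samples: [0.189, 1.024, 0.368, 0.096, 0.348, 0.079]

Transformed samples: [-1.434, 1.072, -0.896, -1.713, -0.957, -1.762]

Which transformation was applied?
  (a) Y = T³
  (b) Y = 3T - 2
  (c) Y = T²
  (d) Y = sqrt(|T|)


Checking option (b) Y = 3T - 2:
  T = 0.189 -> Y = -1.434 ✓
  T = 1.024 -> Y = 1.072 ✓
  T = 0.368 -> Y = -0.896 ✓
All samples match this transformation.

(b) 3T - 2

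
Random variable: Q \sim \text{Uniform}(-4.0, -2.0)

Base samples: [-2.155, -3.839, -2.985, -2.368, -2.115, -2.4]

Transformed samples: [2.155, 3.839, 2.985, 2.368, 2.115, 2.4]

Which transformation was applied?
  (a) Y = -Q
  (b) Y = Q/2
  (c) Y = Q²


Checking option (a) Y = -Q:
  Q = -2.155 -> Y = 2.155 ✓
  Q = -3.839 -> Y = 3.839 ✓
  Q = -2.985 -> Y = 2.985 ✓
All samples match this transformation.

(a) -Q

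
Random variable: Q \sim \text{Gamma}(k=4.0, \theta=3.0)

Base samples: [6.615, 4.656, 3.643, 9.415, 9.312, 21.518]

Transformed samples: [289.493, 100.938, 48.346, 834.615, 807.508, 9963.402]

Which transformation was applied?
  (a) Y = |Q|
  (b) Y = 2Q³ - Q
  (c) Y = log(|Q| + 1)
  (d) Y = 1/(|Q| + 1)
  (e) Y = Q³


Checking option (e) Y = Q³:
  Q = 6.615 -> Y = 289.493 ✓
  Q = 4.656 -> Y = 100.938 ✓
  Q = 3.643 -> Y = 48.346 ✓
All samples match this transformation.

(e) Q³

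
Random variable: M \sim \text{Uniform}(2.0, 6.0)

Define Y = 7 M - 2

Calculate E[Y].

For Y = 7M - 2:
E[Y] = 7 * E[M] - 2
E[M] = (2 + 6)/2 = 4
E[Y] = 7 * 4 - 2 = 26

26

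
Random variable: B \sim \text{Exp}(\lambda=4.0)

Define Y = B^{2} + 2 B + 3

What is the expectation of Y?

E[Y] = 1*E[B²] + 2*E[B] + 3
E[B] = 0.25
E[B²] = Var(B) + (E[B])² = 0.0625 + 0.0625 = 0.125
E[Y] = 1*0.125 + 2*0.25 + 3 = 3.625

3.625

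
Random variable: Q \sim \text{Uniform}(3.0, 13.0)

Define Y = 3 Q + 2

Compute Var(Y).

For Y = aQ + b: Var(Y) = a² * Var(Q)
Var(Q) = (13 - 3)^2/12 = 8.3333333
Var(Y) = 3² * 8.3333333 = 9 * 8.3333333 = 75

75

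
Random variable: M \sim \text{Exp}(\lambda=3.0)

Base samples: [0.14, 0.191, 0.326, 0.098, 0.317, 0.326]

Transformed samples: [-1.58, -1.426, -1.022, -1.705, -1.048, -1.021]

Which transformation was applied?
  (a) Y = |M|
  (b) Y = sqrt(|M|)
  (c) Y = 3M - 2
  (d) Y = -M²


Checking option (c) Y = 3M - 2:
  M = 0.14 -> Y = -1.58 ✓
  M = 0.191 -> Y = -1.426 ✓
  M = 0.326 -> Y = -1.022 ✓
All samples match this transformation.

(c) 3M - 2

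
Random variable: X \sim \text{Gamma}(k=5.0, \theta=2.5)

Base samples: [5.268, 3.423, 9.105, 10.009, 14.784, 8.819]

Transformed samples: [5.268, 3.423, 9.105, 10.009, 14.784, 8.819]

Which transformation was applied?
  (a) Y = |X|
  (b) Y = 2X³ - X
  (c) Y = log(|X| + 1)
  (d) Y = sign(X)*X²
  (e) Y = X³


Checking option (a) Y = |X|:
  X = 5.268 -> Y = 5.268 ✓
  X = 3.423 -> Y = 3.423 ✓
  X = 9.105 -> Y = 9.105 ✓
All samples match this transformation.

(a) |X|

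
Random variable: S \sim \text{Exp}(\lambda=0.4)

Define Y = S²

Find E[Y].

E[S²] = Var(S) + (E[S])² = 6.25 + 6.25 = 12.5

12.5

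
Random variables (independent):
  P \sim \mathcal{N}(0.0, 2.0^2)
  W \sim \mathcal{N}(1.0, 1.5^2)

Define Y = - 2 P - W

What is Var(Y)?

For independent RVs: Var(aX + bY) = a²Var(X) + b²Var(Y)
Var(P) = 4
Var(W) = 2.25
Var(Y) = (-2)²*4 + (-1)²*2.25
= 4*4 + 1*2.25 = 18.25

18.25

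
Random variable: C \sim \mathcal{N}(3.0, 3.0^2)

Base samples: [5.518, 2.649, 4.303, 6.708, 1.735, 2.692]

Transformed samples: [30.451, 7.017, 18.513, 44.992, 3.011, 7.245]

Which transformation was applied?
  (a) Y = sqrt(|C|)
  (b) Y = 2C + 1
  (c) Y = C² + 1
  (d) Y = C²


Checking option (d) Y = C²:
  C = 5.518 -> Y = 30.451 ✓
  C = 2.649 -> Y = 7.017 ✓
  C = 4.303 -> Y = 18.513 ✓
All samples match this transformation.

(d) C²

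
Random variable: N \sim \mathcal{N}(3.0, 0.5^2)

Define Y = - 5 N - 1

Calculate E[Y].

For Y = -5N - 1:
E[Y] = -5 * E[N] - 1
E[N] = 3.0 = 3
E[Y] = -5 * 3 - 1 = -16

-16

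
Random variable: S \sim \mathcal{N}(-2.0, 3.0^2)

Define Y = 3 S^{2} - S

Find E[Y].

E[Y] = 3*E[S²] - 1*E[S]
E[S] = -2
E[S²] = Var(S) + (E[S])² = 9 + 4 = 13
E[Y] = 3*13 - 1*(-2) = 41

41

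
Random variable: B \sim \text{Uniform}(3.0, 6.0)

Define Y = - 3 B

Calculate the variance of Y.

For Y = aB + b: Var(Y) = a² * Var(B)
Var(B) = (6 - 3)^2/12 = 0.75
Var(Y) = (-3)² * 0.75 = 9 * 0.75 = 6.75

6.75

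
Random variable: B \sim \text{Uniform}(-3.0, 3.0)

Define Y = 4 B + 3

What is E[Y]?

For Y = 4B + 3:
E[Y] = 4 * E[B] + 3
E[B] = (-3 + 3)/2 = 0
E[Y] = 4 * 0 + 3 = 3

3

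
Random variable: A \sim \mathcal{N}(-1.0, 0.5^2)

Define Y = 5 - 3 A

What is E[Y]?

For Y = -3A + 5:
E[Y] = -3 * E[A] + 5
E[A] = -1.0 = -1
E[Y] = -3 * (-1) + 5 = 8

8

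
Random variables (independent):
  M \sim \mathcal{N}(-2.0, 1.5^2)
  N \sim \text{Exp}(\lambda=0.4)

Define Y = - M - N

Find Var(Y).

For independent RVs: Var(aX + bY) = a²Var(X) + b²Var(Y)
Var(M) = 2.25
Var(N) = 6.25
Var(Y) = (-1)²*2.25 + (-1)²*6.25
= 1*2.25 + 1*6.25 = 8.5

8.5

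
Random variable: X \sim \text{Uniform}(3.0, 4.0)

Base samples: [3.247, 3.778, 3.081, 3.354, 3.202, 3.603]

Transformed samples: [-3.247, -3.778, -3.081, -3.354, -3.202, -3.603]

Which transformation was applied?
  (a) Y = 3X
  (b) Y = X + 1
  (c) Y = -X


Checking option (c) Y = -X:
  X = 3.247 -> Y = -3.247 ✓
  X = 3.778 -> Y = -3.778 ✓
  X = 3.081 -> Y = -3.081 ✓
All samples match this transformation.

(c) -X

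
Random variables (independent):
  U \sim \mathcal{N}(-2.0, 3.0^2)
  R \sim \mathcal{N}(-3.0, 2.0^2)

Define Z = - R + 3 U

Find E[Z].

E[Z] = 3*E[U] - 1*E[R]
E[U] = -2
E[R] = -3
E[Z] = 3*(-2) - 1*(-3) = -3

-3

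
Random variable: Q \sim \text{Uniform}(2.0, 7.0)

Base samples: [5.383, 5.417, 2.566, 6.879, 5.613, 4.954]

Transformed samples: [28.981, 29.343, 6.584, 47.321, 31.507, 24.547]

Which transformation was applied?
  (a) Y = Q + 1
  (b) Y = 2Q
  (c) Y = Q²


Checking option (c) Y = Q²:
  Q = 5.383 -> Y = 28.981 ✓
  Q = 5.417 -> Y = 29.343 ✓
  Q = 2.566 -> Y = 6.584 ✓
All samples match this transformation.

(c) Q²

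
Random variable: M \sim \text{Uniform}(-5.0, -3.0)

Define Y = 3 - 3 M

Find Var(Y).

For Y = aM + b: Var(Y) = a² * Var(M)
Var(M) = (-3 + 5)^2/12 = 0.33333333
Var(Y) = (-3)² * 0.33333333 = 9 * 0.33333333 = 3

3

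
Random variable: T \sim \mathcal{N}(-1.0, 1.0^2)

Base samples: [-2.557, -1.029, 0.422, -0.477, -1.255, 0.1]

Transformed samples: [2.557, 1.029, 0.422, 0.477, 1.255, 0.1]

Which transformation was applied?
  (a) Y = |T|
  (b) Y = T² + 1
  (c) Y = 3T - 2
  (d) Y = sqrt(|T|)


Checking option (a) Y = |T|:
  T = -2.557 -> Y = 2.557 ✓
  T = -1.029 -> Y = 1.029 ✓
  T = 0.422 -> Y = 0.422 ✓
All samples match this transformation.

(a) |T|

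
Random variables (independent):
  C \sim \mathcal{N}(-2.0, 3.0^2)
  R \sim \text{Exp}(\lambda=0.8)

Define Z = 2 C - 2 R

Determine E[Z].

E[Z] = 2*E[C] - 2*E[R]
E[C] = -2
E[R] = 1.25
E[Z] = 2*(-2) - 2*1.25 = -6.5

-6.5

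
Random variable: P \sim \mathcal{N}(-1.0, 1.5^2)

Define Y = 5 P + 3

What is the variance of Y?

For Y = aP + b: Var(Y) = a² * Var(P)
Var(P) = 1.5^2 = 2.25
Var(Y) = 5² * 2.25 = 25 * 2.25 = 56.25

56.25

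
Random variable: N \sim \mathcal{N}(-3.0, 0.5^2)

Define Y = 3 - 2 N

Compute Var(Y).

For Y = aN + b: Var(Y) = a² * Var(N)
Var(N) = 0.5^2 = 0.25
Var(Y) = (-2)² * 0.25 = 4 * 0.25 = 1

1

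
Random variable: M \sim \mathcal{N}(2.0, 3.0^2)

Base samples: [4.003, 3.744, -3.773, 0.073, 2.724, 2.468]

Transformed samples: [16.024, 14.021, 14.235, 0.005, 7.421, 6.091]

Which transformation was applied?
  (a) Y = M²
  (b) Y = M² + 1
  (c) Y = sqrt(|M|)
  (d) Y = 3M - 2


Checking option (a) Y = M²:
  M = 4.003 -> Y = 16.024 ✓
  M = 3.744 -> Y = 14.021 ✓
  M = -3.773 -> Y = 14.235 ✓
All samples match this transformation.

(a) M²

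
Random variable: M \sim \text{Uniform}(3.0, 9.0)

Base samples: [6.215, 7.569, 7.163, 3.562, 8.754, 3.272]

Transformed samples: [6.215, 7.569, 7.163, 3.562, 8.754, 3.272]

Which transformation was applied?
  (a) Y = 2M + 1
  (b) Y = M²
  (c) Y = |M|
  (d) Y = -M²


Checking option (c) Y = |M|:
  M = 6.215 -> Y = 6.215 ✓
  M = 7.569 -> Y = 7.569 ✓
  M = 7.163 -> Y = 7.163 ✓
All samples match this transformation.

(c) |M|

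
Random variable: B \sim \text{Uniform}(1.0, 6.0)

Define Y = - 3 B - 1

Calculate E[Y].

For Y = -3B - 1:
E[Y] = -3 * E[B] - 1
E[B] = (1 + 6)/2 = 3.5
E[Y] = -3 * 3.5 - 1 = -11.5

-11.5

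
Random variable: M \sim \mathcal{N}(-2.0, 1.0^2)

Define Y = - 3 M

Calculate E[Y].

For Y = -3M:
E[Y] = -3 * E[M]
E[M] = -2.0 = -2
E[Y] = -3 * (-2) = 6

6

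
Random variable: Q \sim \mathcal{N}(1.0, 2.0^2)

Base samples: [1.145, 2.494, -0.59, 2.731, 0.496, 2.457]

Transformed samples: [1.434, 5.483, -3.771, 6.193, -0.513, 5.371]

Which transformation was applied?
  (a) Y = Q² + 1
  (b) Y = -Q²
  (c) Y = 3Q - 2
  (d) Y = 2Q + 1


Checking option (c) Y = 3Q - 2:
  Q = 1.145 -> Y = 1.434 ✓
  Q = 2.494 -> Y = 5.483 ✓
  Q = -0.59 -> Y = -3.771 ✓
All samples match this transformation.

(c) 3Q - 2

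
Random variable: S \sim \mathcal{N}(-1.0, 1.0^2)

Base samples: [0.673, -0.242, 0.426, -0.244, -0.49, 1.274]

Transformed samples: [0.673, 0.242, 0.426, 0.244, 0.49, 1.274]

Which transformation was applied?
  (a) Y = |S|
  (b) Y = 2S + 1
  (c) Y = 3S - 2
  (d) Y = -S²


Checking option (a) Y = |S|:
  S = 0.673 -> Y = 0.673 ✓
  S = -0.242 -> Y = 0.242 ✓
  S = 0.426 -> Y = 0.426 ✓
All samples match this transformation.

(a) |S|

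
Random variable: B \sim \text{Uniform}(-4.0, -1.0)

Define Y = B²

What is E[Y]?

E[B²] = Var(B) + (E[B])² = 0.75 + 6.25 = 7

7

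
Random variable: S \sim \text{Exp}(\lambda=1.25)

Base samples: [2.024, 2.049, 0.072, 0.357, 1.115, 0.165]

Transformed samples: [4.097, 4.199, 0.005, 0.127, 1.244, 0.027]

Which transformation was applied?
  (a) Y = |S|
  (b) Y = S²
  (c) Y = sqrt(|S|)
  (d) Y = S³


Checking option (b) Y = S²:
  S = 2.024 -> Y = 4.097 ✓
  S = 2.049 -> Y = 4.199 ✓
  S = 0.072 -> Y = 0.005 ✓
All samples match this transformation.

(b) S²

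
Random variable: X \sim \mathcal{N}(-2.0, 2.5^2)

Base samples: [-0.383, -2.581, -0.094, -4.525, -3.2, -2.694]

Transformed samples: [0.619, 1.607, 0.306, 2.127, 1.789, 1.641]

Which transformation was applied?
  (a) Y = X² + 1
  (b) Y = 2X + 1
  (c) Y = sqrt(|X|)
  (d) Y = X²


Checking option (c) Y = sqrt(|X|):
  X = -0.383 -> Y = 0.619 ✓
  X = -2.581 -> Y = 1.607 ✓
  X = -0.094 -> Y = 0.306 ✓
All samples match this transformation.

(c) sqrt(|X|)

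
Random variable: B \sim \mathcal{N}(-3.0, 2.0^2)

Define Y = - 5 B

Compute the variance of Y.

For Y = aB + b: Var(Y) = a² * Var(B)
Var(B) = 2.0^2 = 4
Var(Y) = (-5)² * 4 = 25 * 4 = 100

100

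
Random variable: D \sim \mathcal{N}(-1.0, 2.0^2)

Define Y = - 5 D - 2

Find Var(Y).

For Y = aD + b: Var(Y) = a² * Var(D)
Var(D) = 2.0^2 = 4
Var(Y) = (-5)² * 4 = 25 * 4 = 100

100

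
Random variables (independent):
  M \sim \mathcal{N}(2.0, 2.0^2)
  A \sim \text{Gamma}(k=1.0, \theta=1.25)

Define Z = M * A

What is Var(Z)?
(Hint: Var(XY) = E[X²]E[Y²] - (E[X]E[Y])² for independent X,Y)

Var(XY) = E[X²]E[Y²] - (E[X]E[Y])²
E[M] = 2, Var(M) = 4
E[A] = 1.25, Var(A) = 1.5625
E[M²] = 4 + 2² = 8
E[A²] = 1.5625 + 1.25² = 3.125
Var(Z) = 8*3.125 - (2*1.25)²
= 25 - 6.25 = 18.75

18.75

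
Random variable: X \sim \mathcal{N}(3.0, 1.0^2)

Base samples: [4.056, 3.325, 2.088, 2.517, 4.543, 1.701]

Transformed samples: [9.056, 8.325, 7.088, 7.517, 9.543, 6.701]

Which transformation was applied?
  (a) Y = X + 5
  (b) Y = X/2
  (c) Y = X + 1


Checking option (a) Y = X + 5:
  X = 4.056 -> Y = 9.056 ✓
  X = 3.325 -> Y = 8.325 ✓
  X = 2.088 -> Y = 7.088 ✓
All samples match this transformation.

(a) X + 5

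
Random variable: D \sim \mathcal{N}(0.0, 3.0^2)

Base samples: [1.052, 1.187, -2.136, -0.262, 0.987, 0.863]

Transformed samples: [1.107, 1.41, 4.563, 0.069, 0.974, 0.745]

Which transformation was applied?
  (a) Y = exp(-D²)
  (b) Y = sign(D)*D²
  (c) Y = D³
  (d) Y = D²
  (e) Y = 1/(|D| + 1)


Checking option (d) Y = D²:
  D = 1.052 -> Y = 1.107 ✓
  D = 1.187 -> Y = 1.41 ✓
  D = -2.136 -> Y = 4.563 ✓
All samples match this transformation.

(d) D²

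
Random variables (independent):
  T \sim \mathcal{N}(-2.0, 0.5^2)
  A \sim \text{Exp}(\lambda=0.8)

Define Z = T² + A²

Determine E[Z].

E[Z] = E[T²] + E[A²]
E[T²] = Var(T) + E[T]² = 0.25 + 4 = 4.25
E[A²] = Var(A) + E[A]² = 1.5625 + 1.5625 = 3.125
E[Z] = 4.25 + 3.125 = 7.375

7.375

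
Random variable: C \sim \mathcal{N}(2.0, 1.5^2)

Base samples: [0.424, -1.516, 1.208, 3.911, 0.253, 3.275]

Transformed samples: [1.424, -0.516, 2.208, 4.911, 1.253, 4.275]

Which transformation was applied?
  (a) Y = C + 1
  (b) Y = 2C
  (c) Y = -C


Checking option (a) Y = C + 1:
  C = 0.424 -> Y = 1.424 ✓
  C = -1.516 -> Y = -0.516 ✓
  C = 1.208 -> Y = 2.208 ✓
All samples match this transformation.

(a) C + 1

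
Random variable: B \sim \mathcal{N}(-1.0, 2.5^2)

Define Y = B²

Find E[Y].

E[B²] = Var(B) + (E[B])² = 6.25 + 1 = 7.25

7.25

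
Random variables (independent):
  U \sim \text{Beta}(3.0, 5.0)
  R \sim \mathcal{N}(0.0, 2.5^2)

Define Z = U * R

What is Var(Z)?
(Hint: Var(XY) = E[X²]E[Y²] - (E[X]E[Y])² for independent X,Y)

Var(XY) = E[X²]E[Y²] - (E[X]E[Y])²
E[U] = 0.375, Var(U) = 0.026041667
E[R] = 0, Var(R) = 6.25
E[U²] = 0.026041667 + 0.375² = 0.16666667
E[R²] = 6.25 + 0² = 6.25
Var(Z) = 0.16666667*6.25 - (0.375*0)²
= 1.0416667 - 0 = 1.0416667

1.0416667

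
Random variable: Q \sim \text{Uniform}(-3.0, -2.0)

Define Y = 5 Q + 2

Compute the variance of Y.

For Y = aQ + b: Var(Y) = a² * Var(Q)
Var(Q) = (-2 + 3)^2/12 = 0.083333333
Var(Y) = 5² * 0.083333333 = 25 * 0.083333333 = 2.0833333

2.0833333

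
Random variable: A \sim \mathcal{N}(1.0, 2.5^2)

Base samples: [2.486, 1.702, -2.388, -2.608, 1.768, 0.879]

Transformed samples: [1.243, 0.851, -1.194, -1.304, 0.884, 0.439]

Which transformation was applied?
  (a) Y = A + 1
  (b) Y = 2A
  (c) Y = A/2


Checking option (c) Y = A/2:
  A = 2.486 -> Y = 1.243 ✓
  A = 1.702 -> Y = 0.851 ✓
  A = -2.388 -> Y = -1.194 ✓
All samples match this transformation.

(c) A/2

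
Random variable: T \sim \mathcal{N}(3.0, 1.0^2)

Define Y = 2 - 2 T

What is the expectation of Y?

For Y = -2T + 2:
E[Y] = -2 * E[T] + 2
E[T] = 3.0 = 3
E[Y] = -2 * 3 + 2 = -4

-4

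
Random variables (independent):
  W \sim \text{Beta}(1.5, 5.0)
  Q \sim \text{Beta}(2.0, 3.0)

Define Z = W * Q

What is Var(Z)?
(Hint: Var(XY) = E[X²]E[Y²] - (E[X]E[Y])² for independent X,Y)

Var(XY) = E[X²]E[Y²] - (E[X]E[Y])²
E[W] = 0.23076923, Var(W) = 0.023668639
E[Q] = 0.4, Var(Q) = 0.04
E[W²] = 0.023668639 + 0.23076923² = 0.076923077
E[Q²] = 0.04 + 0.4² = 0.2
Var(Z) = 0.076923077*0.2 - (0.23076923*0.4)²
= 0.015384615 - 0.0085207101 = 0.0068639053

0.0068639053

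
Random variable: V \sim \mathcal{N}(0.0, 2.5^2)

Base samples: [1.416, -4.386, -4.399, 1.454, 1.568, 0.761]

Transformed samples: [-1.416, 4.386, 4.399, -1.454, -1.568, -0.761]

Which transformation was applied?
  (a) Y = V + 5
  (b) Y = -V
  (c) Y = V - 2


Checking option (b) Y = -V:
  V = 1.416 -> Y = -1.416 ✓
  V = -4.386 -> Y = 4.386 ✓
  V = -4.399 -> Y = 4.399 ✓
All samples match this transformation.

(b) -V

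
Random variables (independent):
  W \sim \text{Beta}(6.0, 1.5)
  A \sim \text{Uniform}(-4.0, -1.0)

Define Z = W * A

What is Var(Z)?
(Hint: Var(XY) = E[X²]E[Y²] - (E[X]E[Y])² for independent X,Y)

Var(XY) = E[X²]E[Y²] - (E[X]E[Y])²
E[W] = 0.8, Var(W) = 0.018823529
E[A] = -2.5, Var(A) = 0.75
E[W²] = 0.018823529 + 0.8² = 0.65882353
E[A²] = 0.75 + (-2.5)² = 7
Var(Z) = 0.65882353*7 - (0.8*(-2.5))²
= 4.6117647 - 4 = 0.61176471

0.61176471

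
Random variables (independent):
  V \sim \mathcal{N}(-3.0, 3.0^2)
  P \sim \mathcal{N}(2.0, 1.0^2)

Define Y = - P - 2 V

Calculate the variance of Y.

For independent RVs: Var(aX + bY) = a²Var(X) + b²Var(Y)
Var(V) = 9
Var(P) = 1
Var(Y) = (-2)²*9 + (-1)²*1
= 4*9 + 1*1 = 37

37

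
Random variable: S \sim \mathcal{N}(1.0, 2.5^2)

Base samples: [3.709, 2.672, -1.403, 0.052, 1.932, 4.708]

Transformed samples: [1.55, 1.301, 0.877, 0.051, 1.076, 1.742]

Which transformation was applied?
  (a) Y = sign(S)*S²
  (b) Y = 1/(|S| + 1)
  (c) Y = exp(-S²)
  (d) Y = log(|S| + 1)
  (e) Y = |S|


Checking option (d) Y = log(|S| + 1):
  S = 3.709 -> Y = 1.55 ✓
  S = 2.672 -> Y = 1.301 ✓
  S = -1.403 -> Y = 0.877 ✓
All samples match this transformation.

(d) log(|S| + 1)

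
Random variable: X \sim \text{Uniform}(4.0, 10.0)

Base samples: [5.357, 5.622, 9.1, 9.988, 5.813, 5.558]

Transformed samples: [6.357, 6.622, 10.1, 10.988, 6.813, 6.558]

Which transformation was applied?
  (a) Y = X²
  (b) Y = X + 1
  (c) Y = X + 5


Checking option (b) Y = X + 1:
  X = 5.357 -> Y = 6.357 ✓
  X = 5.622 -> Y = 6.622 ✓
  X = 9.1 -> Y = 10.1 ✓
All samples match this transformation.

(b) X + 1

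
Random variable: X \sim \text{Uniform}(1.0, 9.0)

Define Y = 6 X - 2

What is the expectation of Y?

For Y = 6X - 2:
E[Y] = 6 * E[X] - 2
E[X] = (1 + 9)/2 = 5
E[Y] = 6 * 5 - 2 = 28

28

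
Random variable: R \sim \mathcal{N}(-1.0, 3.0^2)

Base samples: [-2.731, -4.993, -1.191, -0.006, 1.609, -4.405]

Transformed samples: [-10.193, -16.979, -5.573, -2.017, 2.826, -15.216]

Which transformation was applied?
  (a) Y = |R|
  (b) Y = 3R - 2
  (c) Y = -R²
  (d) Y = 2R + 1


Checking option (b) Y = 3R - 2:
  R = -2.731 -> Y = -10.193 ✓
  R = -4.993 -> Y = -16.979 ✓
  R = -1.191 -> Y = -5.573 ✓
All samples match this transformation.

(b) 3R - 2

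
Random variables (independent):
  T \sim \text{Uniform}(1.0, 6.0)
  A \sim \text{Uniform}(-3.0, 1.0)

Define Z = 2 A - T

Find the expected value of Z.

E[Z] = -1*E[T] + 2*E[A]
E[T] = 3.5
E[A] = -1
E[Z] = -1*3.5 + 2*(-1) = -5.5

-5.5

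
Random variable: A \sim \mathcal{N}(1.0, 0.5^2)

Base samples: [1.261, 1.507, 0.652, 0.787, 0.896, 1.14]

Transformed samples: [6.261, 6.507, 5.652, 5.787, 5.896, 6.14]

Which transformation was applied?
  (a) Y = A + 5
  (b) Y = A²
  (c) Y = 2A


Checking option (a) Y = A + 5:
  A = 1.261 -> Y = 6.261 ✓
  A = 1.507 -> Y = 6.507 ✓
  A = 0.652 -> Y = 5.652 ✓
All samples match this transformation.

(a) A + 5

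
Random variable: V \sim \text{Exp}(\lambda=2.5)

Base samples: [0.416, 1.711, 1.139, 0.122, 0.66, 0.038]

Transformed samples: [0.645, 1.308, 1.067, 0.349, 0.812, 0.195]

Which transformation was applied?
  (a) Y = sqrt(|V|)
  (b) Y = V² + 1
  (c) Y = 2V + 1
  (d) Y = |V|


Checking option (a) Y = sqrt(|V|):
  V = 0.416 -> Y = 0.645 ✓
  V = 1.711 -> Y = 1.308 ✓
  V = 1.139 -> Y = 1.067 ✓
All samples match this transformation.

(a) sqrt(|V|)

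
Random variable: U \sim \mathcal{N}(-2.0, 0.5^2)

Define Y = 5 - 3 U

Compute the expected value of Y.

For Y = -3U + 5:
E[Y] = -3 * E[U] + 5
E[U] = -2.0 = -2
E[Y] = -3 * (-2) + 5 = 11

11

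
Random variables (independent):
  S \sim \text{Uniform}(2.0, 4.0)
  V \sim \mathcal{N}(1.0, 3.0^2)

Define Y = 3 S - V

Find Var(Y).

For independent RVs: Var(aX + bY) = a²Var(X) + b²Var(Y)
Var(S) = 0.33333333
Var(V) = 9
Var(Y) = 3²*0.33333333 + (-1)²*9
= 9*0.33333333 + 1*9 = 12

12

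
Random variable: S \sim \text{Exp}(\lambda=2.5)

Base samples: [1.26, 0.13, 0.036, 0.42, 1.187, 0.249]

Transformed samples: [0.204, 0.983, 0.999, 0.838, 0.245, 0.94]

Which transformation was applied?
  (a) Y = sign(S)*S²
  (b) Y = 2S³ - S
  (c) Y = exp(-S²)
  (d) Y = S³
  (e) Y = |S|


Checking option (c) Y = exp(-S²):
  S = 1.26 -> Y = 0.204 ✓
  S = 0.13 -> Y = 0.983 ✓
  S = 0.036 -> Y = 0.999 ✓
All samples match this transformation.

(c) exp(-S²)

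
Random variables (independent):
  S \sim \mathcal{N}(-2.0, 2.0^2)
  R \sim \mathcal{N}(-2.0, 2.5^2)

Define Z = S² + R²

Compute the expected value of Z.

E[Z] = E[S²] + E[R²]
E[S²] = Var(S) + E[S]² = 4 + 4 = 8
E[R²] = Var(R) + E[R]² = 6.25 + 4 = 10.25
E[Z] = 8 + 10.25 = 18.25

18.25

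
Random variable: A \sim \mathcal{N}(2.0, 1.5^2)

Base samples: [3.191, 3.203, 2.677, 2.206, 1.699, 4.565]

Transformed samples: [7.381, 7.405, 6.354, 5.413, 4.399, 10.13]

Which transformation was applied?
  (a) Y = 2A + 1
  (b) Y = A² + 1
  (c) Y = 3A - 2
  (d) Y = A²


Checking option (a) Y = 2A + 1:
  A = 3.191 -> Y = 7.381 ✓
  A = 3.203 -> Y = 7.405 ✓
  A = 2.677 -> Y = 6.354 ✓
All samples match this transformation.

(a) 2A + 1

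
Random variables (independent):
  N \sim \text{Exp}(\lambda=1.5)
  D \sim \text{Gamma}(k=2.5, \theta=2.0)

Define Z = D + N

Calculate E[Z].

E[Z] = 1*E[N] + 1*E[D]
E[N] = 0.66666667
E[D] = 5
E[Z] = 1*0.66666667 + 1*5 = 5.6666667

5.6666667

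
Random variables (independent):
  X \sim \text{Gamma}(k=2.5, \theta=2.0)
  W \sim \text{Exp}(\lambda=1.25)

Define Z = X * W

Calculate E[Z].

For independent RVs: E[XY] = E[X]*E[Y]
E[X] = 5
E[W] = 0.8
E[Z] = 5 * 0.8 = 4

4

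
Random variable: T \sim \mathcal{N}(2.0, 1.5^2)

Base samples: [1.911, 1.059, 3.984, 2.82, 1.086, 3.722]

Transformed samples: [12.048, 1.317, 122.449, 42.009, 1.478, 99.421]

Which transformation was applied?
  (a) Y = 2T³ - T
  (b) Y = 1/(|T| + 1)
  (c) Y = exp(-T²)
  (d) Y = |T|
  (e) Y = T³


Checking option (a) Y = 2T³ - T:
  T = 1.911 -> Y = 12.048 ✓
  T = 1.059 -> Y = 1.317 ✓
  T = 3.984 -> Y = 122.449 ✓
All samples match this transformation.

(a) 2T³ - T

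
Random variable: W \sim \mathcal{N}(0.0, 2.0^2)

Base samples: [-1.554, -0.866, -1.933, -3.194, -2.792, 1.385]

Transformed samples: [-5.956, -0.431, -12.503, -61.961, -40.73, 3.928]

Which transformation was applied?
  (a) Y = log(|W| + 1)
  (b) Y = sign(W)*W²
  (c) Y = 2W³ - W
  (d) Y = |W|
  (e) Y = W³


Checking option (c) Y = 2W³ - W:
  W = -1.554 -> Y = -5.956 ✓
  W = -0.866 -> Y = -0.431 ✓
  W = -1.933 -> Y = -12.503 ✓
All samples match this transformation.

(c) 2W³ - W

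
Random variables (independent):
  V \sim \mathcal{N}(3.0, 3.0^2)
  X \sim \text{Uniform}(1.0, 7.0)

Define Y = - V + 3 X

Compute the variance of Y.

For independent RVs: Var(aX + bY) = a²Var(X) + b²Var(Y)
Var(V) = 9
Var(X) = 3
Var(Y) = (-1)²*9 + 3²*3
= 1*9 + 9*3 = 36

36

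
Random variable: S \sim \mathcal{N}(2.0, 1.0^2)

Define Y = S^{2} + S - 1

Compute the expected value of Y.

E[Y] = 1*E[S²] + 1*E[S] - 1
E[S] = 2
E[S²] = Var(S) + (E[S])² = 1 + 4 = 5
E[Y] = 1*5 + 1*2 - 1 = 6

6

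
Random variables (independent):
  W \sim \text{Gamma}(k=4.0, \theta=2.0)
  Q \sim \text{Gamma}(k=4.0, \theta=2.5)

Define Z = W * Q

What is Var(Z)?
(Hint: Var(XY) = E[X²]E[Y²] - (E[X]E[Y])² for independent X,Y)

Var(XY) = E[X²]E[Y²] - (E[X]E[Y])²
E[W] = 8, Var(W) = 16
E[Q] = 10, Var(Q) = 25
E[W²] = 16 + 8² = 80
E[Q²] = 25 + 10² = 125
Var(Z) = 80*125 - (8*10)²
= 10000 - 6400 = 3600

3600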